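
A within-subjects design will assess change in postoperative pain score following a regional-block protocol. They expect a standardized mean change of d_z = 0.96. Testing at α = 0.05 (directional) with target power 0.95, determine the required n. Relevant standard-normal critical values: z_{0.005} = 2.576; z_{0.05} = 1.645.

n = 12 pairs

For a paired (one-sample on differences) test: n = ((z_{α} + z_β) / d)².
z_{α} + z_β = 1.645 + 1.645 = 3.290.
n = (3.290 / 0.96)² = 3.427² = 11.74.
Round up.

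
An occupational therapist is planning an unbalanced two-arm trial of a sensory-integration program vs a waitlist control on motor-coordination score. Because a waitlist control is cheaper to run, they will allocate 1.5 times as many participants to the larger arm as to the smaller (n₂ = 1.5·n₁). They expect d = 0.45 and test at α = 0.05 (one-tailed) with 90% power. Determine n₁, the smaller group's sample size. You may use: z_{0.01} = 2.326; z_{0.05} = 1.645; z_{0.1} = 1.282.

With allocation ratio k = n₂/n₁ = 1.5, Var(x̄₁−x̄₂) = σ²(1/n₁ + 1/(k·n₁)) = σ²·(k+1)/(k·n₁).
So n₁ = (1 + 1/k)·((z_{α} + z_β)/d)² = 1.667 × (2.927/0.45)².
n₁ = 1.667 × 42.31 = 70.5.
Round up: n₁ = 71, giving n₂ = ⌈1.5 × 71⌉ = ⌈106.5⌉ = 107.

n₁ = 71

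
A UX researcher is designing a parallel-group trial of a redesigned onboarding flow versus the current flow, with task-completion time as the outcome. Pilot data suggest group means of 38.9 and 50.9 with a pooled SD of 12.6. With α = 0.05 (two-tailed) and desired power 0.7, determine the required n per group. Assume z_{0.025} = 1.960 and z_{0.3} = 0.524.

Cohen's d = |M₁ − M₂| / SD_pooled = |38.9 − 50.9| / 12.6 = 12.0 / 12.6 = 0.952.
For two independent groups with equal n: n = 2·((z_{α/2} + z_β) / d)².
z_{α/2} + z_β = 1.960 + 0.524 = 2.484.
n = 2 × (2.484 / 0.952)² = 2 × 2.609² = 2 × 6.81 = 13.6.
Round up to the next whole participant.

n = 14 per group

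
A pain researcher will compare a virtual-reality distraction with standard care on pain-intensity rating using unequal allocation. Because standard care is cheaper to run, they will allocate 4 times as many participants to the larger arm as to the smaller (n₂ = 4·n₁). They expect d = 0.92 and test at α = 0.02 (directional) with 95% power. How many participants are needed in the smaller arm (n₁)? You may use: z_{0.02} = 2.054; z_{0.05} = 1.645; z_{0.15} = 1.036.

n₁ = 21

With allocation ratio k = n₂/n₁ = 4, Var(x̄₁−x̄₂) = σ²(1/n₁ + 1/(k·n₁)) = σ²·(k+1)/(k·n₁).
So n₁ = (1 + 1/k)·((z_{α} + z_β)/d)² = 1.250 × (3.699/0.92)².
n₁ = 1.250 × 16.17 = 20.2.
Round up: n₁ = 21, giving n₂ = 4 × 21 = 84.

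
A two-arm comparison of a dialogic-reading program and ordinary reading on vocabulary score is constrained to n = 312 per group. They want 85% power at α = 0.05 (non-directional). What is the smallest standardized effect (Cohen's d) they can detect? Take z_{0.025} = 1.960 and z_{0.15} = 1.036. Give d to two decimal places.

d_min ≈ 0.24

For two independent groups of n = 312 each: d_min = (z_{α/2} + z_β)·√(2/n).
z-sum = 1.960 + 1.036 = 2.996.
d_min = 2.996 × √(2/312) = 2.996 × 0.0801 = 0.240.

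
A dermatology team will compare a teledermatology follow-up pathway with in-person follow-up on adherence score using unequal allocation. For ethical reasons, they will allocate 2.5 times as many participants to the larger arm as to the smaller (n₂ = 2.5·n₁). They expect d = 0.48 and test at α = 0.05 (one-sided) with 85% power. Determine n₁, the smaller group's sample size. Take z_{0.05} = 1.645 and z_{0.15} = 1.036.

With allocation ratio k = n₂/n₁ = 2.5, Var(x̄₁−x̄₂) = σ²(1/n₁ + 1/(k·n₁)) = σ²·(k+1)/(k·n₁).
So n₁ = (1 + 1/k)·((z_{α} + z_β)/d)² = 1.400 × (2.681/0.48)².
n₁ = 1.400 × 31.20 = 43.7.
Round up: n₁ = 44, giving n₂ = 2.5 × 44 = 110.

n₁ = 44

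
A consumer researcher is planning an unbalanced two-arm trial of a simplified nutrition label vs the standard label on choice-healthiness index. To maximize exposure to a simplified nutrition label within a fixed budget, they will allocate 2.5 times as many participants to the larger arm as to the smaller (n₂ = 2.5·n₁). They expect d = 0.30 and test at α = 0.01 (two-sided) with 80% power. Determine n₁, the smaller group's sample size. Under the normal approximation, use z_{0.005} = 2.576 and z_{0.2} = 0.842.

With allocation ratio k = n₂/n₁ = 2.5, Var(x̄₁−x̄₂) = σ²(1/n₁ + 1/(k·n₁)) = σ²·(k+1)/(k·n₁).
So n₁ = (1 + 1/k)·((z_{α/2} + z_β)/d)² = 1.400 × (3.418/0.30)².
n₁ = 1.400 × 129.81 = 181.7.
Round up: n₁ = 182, giving n₂ = 2.5 × 182 = 455.

n₁ = 182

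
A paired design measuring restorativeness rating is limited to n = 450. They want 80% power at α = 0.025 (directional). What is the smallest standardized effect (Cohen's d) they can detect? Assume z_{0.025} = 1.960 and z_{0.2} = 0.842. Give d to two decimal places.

d_min ≈ 0.13

For a single sample (or paired design) of n = 450: d_min = (z_{α} + z_β)/√n.
z-sum = 1.960 + 0.842 = 2.802.
d_min = 2.802 / √450 = 2.802 / 21.213 = 0.132.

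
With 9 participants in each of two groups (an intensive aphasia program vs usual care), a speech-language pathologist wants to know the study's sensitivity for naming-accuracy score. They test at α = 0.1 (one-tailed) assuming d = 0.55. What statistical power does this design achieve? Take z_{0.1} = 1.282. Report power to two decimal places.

For two equal groups, power = Φ(d·√(n/2) − z_{α}).
d·√(n/2) = 0.55 × √(9/2) = 0.55 × 2.121 = 1.167.
z_β = 1.167 − 1.282 = -0.115.
Power = Φ(-0.115) = 0.454.

power ≈ 0.45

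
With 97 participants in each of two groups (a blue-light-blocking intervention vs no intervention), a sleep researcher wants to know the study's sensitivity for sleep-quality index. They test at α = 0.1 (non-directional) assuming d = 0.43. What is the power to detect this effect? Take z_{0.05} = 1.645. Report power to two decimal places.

power ≈ 0.91

For two equal groups, power = Φ(d·√(n/2) − z_{α/2}).
d·√(n/2) = 0.43 × √(97/2) = 0.43 × 6.964 = 2.995.
z_β = 2.995 − 1.645 = 1.350.
Power = Φ(1.350) = 0.911.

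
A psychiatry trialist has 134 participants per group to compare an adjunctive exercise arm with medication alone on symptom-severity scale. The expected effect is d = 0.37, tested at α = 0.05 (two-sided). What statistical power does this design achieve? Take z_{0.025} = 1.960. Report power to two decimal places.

power ≈ 0.86

For two equal groups, power = Φ(d·√(n/2) − z_{α/2}).
d·√(n/2) = 0.37 × √(134/2) = 0.37 × 8.185 = 3.029.
z_β = 3.029 − 1.960 = 1.069.
Power = Φ(1.069) = 0.857.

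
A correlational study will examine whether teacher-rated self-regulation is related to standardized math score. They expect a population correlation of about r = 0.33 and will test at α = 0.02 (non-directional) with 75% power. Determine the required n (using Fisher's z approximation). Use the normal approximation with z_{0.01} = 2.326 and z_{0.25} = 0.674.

Fisher's z: C = ½·ln((1+r)/(1−r)) = ½·ln(1.9851) = 0.3428.
n = ((z_{α/2} + z_β)/C)² + 3.
(2.326 + 0.674) / 0.3428 = 3.000 / 0.3428 = 8.751.
n = 8.751² + 3 = 76.59 + 3 = 79.6.
Round up.

n = 80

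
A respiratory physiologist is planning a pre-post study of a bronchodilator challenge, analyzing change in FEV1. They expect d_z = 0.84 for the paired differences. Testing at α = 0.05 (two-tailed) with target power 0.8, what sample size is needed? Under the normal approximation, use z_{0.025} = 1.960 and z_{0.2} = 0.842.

For a paired (one-sample on differences) test: n = ((z_{α/2} + z_β) / d)².
z_{α/2} + z_β = 1.960 + 0.842 = 2.802.
n = (2.802 / 0.84)² = 3.336² = 11.13.
Round up.

n = 12 pairs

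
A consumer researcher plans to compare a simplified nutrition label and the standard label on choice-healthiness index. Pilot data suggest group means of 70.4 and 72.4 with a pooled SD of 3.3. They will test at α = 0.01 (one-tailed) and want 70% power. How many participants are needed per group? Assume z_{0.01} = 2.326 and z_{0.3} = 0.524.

Cohen's d = |M₁ − M₂| / SD_pooled = |70.4 − 72.4| / 3.3 = 2.0 / 3.3 = 0.606.
For two independent groups with equal n: n = 2·((z_{α} + z_β) / d)².
z_{α} + z_β = 2.326 + 0.524 = 2.850.
n = 2 × (2.850 / 0.606)² = 2 × 4.703² = 2 × 22.12 = 44.2.
Round up to the next whole participant.

n = 45 per group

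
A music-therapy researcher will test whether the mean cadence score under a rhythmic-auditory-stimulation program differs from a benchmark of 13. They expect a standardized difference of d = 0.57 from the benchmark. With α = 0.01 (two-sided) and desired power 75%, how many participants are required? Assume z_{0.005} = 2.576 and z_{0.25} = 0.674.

For a one-sample test: n = ((z_{α/2} + z_β) / d)².
z_{α/2} + z_β = 2.576 + 0.674 = 3.250.
n = (3.250 / 0.57)² = 5.702² = 32.51.
Round up.

n = 33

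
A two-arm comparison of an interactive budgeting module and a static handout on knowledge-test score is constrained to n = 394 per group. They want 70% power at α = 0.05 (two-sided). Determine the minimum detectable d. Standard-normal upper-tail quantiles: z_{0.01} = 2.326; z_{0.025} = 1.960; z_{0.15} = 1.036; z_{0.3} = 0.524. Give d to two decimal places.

d_min ≈ 0.18

For two independent groups of n = 394 each: d_min = (z_{α/2} + z_β)·√(2/n).
z-sum = 1.960 + 0.524 = 2.484.
d_min = 2.484 × √(2/394) = 2.484 × 0.0712 = 0.177.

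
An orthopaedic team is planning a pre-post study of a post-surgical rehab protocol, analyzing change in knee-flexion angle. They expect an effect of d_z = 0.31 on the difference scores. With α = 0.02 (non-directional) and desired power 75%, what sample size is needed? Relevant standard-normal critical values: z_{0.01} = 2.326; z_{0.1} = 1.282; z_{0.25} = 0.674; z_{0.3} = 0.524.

n = 94 pairs

For a paired (one-sample on differences) test: n = ((z_{α/2} + z_β) / d)².
z_{α/2} + z_β = 2.326 + 0.674 = 3.000.
n = (3.000 / 0.31)² = 9.677² = 93.65.
Round up.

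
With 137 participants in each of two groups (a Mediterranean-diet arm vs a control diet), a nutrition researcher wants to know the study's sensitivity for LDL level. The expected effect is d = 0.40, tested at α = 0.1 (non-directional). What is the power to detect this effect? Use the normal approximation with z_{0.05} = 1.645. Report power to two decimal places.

For two equal groups, power = Φ(d·√(n/2) − z_{α/2}).
d·√(n/2) = 0.40 × √(137/2) = 0.40 × 8.276 = 3.311.
z_β = 3.311 − 1.645 = 1.666.
Power = Φ(1.666) = 0.952.

power ≈ 0.95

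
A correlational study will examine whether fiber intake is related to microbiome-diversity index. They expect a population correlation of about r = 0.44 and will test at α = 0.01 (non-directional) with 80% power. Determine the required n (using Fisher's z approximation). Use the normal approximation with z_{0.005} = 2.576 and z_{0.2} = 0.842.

Fisher's z: C = ½·ln((1+r)/(1−r)) = ½·ln(2.5714) = 0.4722.
n = ((z_{α/2} + z_β)/C)² + 3.
(2.576 + 0.842) / 0.4722 = 3.418 / 0.4722 = 7.238.
n = 7.238² + 3 = 52.40 + 3 = 55.4.
Round up.

n = 56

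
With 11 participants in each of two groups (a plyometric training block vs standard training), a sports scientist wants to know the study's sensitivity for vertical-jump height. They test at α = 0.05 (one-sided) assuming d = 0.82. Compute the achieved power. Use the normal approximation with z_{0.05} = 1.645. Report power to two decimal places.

power ≈ 0.61

For two equal groups, power = Φ(d·√(n/2) − z_{α}).
d·√(n/2) = 0.82 × √(11/2) = 0.82 × 2.345 = 1.923.
z_β = 1.923 − 1.645 = 0.278.
Power = Φ(0.278) = 0.610.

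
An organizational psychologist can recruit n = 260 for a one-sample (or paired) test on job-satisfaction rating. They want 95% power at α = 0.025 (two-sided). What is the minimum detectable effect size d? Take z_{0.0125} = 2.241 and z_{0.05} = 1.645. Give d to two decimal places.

For a single sample (or paired design) of n = 260: d_min = (z_{α/2} + z_β)/√n.
z-sum = 2.241 + 1.645 = 3.886.
d_min = 3.886 / √260 = 3.886 / 16.125 = 0.241.

d_min ≈ 0.24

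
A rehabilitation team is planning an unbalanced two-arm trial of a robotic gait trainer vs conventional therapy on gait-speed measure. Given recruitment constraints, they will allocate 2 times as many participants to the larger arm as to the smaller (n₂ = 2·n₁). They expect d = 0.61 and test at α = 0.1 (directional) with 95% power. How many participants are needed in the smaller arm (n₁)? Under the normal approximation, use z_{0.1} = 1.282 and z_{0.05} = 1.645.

n₁ = 35

With allocation ratio k = n₂/n₁ = 2, Var(x̄₁−x̄₂) = σ²(1/n₁ + 1/(k·n₁)) = σ²·(k+1)/(k·n₁).
So n₁ = (1 + 1/k)·((z_{α} + z_β)/d)² = 1.500 × (2.927/0.61)².
n₁ = 1.500 × 23.02 = 34.5.
Round up: n₁ = 35, giving n₂ = 2 × 35 = 70.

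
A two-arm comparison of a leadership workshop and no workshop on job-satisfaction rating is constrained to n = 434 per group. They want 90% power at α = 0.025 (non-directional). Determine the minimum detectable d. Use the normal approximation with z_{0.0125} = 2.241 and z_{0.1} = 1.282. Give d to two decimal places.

d_min ≈ 0.24

For two independent groups of n = 434 each: d_min = (z_{α/2} + z_β)·√(2/n).
z-sum = 2.241 + 1.282 = 3.523.
d_min = 3.523 × √(2/434) = 3.523 × 0.0679 = 0.239.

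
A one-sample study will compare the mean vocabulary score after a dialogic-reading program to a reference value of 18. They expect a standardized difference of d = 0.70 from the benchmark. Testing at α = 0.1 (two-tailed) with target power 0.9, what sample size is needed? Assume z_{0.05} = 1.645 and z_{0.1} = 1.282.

For a one-sample test: n = ((z_{α/2} + z_β) / d)².
z_{α/2} + z_β = 1.645 + 1.282 = 2.927.
n = (2.927 / 0.70)² = 4.181² = 17.48.
Round up.

n = 18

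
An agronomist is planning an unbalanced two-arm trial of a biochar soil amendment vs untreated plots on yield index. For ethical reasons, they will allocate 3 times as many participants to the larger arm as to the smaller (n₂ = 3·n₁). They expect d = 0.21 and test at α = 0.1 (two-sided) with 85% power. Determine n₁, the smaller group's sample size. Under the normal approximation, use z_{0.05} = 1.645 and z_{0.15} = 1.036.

With allocation ratio k = n₂/n₁ = 3, Var(x̄₁−x̄₂) = σ²(1/n₁ + 1/(k·n₁)) = σ²·(k+1)/(k·n₁).
So n₁ = (1 + 1/k)·((z_{α/2} + z_β)/d)² = 1.333 × (2.681/0.21)².
n₁ = 1.333 × 162.99 = 217.3.
Round up: n₁ = 218, giving n₂ = 3 × 218 = 654.

n₁ = 218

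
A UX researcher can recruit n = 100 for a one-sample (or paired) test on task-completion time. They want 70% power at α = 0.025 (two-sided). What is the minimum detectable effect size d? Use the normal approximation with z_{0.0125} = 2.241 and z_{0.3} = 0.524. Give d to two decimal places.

d_min ≈ 0.28

For a single sample (or paired design) of n = 100: d_min = (z_{α/2} + z_β)/√n.
z-sum = 2.241 + 0.524 = 2.765.
d_min = 2.765 / √100 = 2.765 / 10.000 = 0.277.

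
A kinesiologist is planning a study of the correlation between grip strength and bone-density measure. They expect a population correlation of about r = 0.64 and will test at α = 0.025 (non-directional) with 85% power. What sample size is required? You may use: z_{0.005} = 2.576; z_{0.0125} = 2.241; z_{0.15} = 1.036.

Fisher's z: C = ½·ln((1+r)/(1−r)) = ½·ln(4.5556) = 0.7582.
n = ((z_{α/2} + z_β)/C)² + 3.
(2.241 + 1.036) / 0.7582 = 3.277 / 0.7582 = 4.322.
n = 4.322² + 3 = 18.68 + 3 = 21.7.
Round up.

n = 22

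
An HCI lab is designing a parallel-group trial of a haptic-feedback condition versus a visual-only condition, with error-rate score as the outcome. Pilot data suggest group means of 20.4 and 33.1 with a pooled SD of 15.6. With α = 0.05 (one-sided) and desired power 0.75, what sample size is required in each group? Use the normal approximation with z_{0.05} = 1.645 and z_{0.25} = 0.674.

Cohen's d = |M₁ − M₂| / SD_pooled = |20.4 − 33.1| / 15.6 = 12.7 / 15.6 = 0.814.
For two independent groups with equal n: n = 2·((z_{α} + z_β) / d)².
z_{α} + z_β = 1.645 + 0.674 = 2.319.
n = 2 × (2.319 / 0.814)² = 2 × 2.849² = 2 × 8.12 = 16.2.
Round up to the next whole participant.

n = 17 per group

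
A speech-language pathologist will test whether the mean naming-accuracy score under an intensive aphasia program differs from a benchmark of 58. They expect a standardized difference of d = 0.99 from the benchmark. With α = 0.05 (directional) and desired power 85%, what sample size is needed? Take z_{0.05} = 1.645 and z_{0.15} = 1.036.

For a one-sample test: n = ((z_{α} + z_β) / d)².
z_{α} + z_β = 1.645 + 1.036 = 2.681.
n = (2.681 / 0.99)² = 2.708² = 7.33.
Round up.

n = 8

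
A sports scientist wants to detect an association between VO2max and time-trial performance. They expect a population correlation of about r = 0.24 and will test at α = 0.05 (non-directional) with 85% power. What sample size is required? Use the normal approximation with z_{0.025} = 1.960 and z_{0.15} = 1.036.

Fisher's z: C = ½·ln((1+r)/(1−r)) = ½·ln(1.6316) = 0.2448.
n = ((z_{α/2} + z_β)/C)² + 3.
(1.960 + 1.036) / 0.2448 = 2.996 / 0.2448 = 12.239.
n = 12.239² + 3 = 149.78 + 3 = 152.8.
Round up.

n = 153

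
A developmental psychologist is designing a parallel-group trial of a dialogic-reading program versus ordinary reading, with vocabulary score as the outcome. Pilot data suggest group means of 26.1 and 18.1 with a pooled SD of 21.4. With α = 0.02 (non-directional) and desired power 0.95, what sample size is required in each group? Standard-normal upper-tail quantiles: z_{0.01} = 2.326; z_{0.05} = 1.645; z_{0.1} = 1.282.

Cohen's d = |M₁ − M₂| / SD_pooled = |26.1 − 18.1| / 21.4 = 8.0 / 21.4 = 0.374.
For two independent groups with equal n: n = 2·((z_{α/2} + z_β) / d)².
z_{α/2} + z_β = 2.326 + 1.645 = 3.971.
n = 2 × (3.971 / 0.374)² = 2 × 10.618² = 2 × 112.73 = 225.5.
Round up to the next whole participant.

n = 226 per group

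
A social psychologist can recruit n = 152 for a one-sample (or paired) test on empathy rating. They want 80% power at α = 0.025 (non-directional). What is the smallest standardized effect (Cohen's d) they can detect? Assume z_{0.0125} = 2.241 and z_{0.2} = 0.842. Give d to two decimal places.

For a single sample (or paired design) of n = 152: d_min = (z_{α/2} + z_β)/√n.
z-sum = 2.241 + 0.842 = 3.083.
d_min = 3.083 / √152 = 3.083 / 12.329 = 0.250.

d_min ≈ 0.25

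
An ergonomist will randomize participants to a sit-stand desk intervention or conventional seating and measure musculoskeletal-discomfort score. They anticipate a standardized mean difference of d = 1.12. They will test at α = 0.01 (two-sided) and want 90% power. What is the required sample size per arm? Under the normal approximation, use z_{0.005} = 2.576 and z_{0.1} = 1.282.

For two independent groups with equal n: n = 2·((z_{α/2} + z_β) / d)².
z_{α/2} + z_β = 2.576 + 1.282 = 3.858.
n = 2 × (3.858 / 1.12)² = 2 × 3.445² = 2 × 11.87 = 23.7.
Round up to the next whole participant.

n = 24 per group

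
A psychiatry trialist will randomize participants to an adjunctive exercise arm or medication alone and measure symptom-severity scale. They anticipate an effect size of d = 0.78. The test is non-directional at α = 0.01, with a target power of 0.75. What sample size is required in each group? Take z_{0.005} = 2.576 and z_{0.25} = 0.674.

n = 35 per group

For two independent groups with equal n: n = 2·((z_{α/2} + z_β) / d)².
z_{α/2} + z_β = 2.576 + 0.674 = 3.250.
n = 2 × (3.250 / 0.78)² = 2 × 4.167² = 2 × 17.36 = 34.7.
Round up to the next whole participant.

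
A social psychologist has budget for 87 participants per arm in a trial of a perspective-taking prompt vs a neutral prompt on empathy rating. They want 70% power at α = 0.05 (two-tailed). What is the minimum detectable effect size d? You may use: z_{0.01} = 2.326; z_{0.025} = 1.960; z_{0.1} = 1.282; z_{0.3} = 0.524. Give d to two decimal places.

For two independent groups of n = 87 each: d_min = (z_{α/2} + z_β)·√(2/n).
z-sum = 1.960 + 0.524 = 2.484.
d_min = 2.484 × √(2/87) = 2.484 × 0.1516 = 0.377.

d_min ≈ 0.38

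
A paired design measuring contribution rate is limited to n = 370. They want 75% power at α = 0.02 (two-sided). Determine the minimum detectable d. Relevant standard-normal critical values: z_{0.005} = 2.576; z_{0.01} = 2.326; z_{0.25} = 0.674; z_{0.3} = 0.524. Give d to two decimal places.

d_min ≈ 0.16

For a single sample (or paired design) of n = 370: d_min = (z_{α/2} + z_β)/√n.
z-sum = 2.326 + 0.674 = 3.000.
d_min = 3.000 / √370 = 3.000 / 19.235 = 0.156.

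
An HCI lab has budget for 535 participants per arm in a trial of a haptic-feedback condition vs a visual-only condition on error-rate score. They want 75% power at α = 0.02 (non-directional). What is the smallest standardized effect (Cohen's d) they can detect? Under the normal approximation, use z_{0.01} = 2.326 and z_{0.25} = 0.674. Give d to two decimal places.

d_min ≈ 0.18

For two independent groups of n = 535 each: d_min = (z_{α/2} + z_β)·√(2/n).
z-sum = 2.326 + 0.674 = 3.000.
d_min = 3.000 × √(2/535) = 3.000 × 0.0611 = 0.183.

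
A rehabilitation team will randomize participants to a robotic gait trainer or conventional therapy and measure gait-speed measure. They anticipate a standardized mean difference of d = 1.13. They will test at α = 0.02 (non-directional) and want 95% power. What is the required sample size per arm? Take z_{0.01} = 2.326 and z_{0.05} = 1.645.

n = 25 per group

For two independent groups with equal n: n = 2·((z_{α/2} + z_β) / d)².
z_{α/2} + z_β = 2.326 + 1.645 = 3.971.
n = 2 × (3.971 / 1.13)² = 2 × 3.514² = 2 × 12.35 = 24.7.
Round up to the next whole participant.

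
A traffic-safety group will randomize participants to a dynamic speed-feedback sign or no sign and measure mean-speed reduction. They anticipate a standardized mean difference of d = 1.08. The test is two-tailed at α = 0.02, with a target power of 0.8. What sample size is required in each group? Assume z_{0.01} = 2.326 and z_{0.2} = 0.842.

For two independent groups with equal n: n = 2·((z_{α/2} + z_β) / d)².
z_{α/2} + z_β = 2.326 + 0.842 = 3.168.
n = 2 × (3.168 / 1.08)² = 2 × 2.933² = 2 × 8.60 = 17.2.
Round up to the next whole participant.

n = 18 per group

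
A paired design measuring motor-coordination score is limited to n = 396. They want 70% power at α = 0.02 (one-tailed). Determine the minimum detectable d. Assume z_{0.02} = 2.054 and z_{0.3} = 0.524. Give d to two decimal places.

d_min ≈ 0.13

For a single sample (or paired design) of n = 396: d_min = (z_{α} + z_β)/√n.
z-sum = 2.054 + 0.524 = 2.578.
d_min = 2.578 / √396 = 2.578 / 19.900 = 0.130.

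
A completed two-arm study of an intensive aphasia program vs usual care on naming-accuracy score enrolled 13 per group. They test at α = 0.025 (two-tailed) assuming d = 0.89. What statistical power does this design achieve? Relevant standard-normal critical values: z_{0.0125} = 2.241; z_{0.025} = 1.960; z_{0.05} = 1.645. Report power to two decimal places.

power ≈ 0.51

For two equal groups, power = Φ(d·√(n/2) − z_{α/2}).
d·√(n/2) = 0.89 × √(13/2) = 0.89 × 2.550 = 2.269.
z_β = 2.269 − 2.241 = 0.028.
Power = Φ(0.028) = 0.511.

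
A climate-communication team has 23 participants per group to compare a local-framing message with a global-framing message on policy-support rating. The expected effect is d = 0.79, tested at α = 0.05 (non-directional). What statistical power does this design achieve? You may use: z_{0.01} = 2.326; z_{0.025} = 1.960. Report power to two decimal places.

power ≈ 0.76

For two equal groups, power = Φ(d·√(n/2) − z_{α/2}).
d·√(n/2) = 0.79 × √(23/2) = 0.79 × 3.391 = 2.679.
z_β = 2.679 − 1.960 = 0.719.
Power = Φ(0.719) = 0.764.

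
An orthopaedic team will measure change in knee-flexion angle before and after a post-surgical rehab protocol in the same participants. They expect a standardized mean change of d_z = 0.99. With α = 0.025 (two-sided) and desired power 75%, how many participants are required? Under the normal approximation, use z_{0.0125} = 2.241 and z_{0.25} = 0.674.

For a paired (one-sample on differences) test: n = ((z_{α/2} + z_β) / d)².
z_{α/2} + z_β = 2.241 + 0.674 = 2.915.
n = (2.915 / 0.99)² = 2.944² = 8.67.
Round up.

n = 9 pairs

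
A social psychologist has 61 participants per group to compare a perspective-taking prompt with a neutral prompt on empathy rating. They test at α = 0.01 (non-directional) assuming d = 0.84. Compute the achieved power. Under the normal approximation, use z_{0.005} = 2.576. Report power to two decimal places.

For two equal groups, power = Φ(d·√(n/2) − z_{α/2}).
d·√(n/2) = 0.84 × √(61/2) = 0.84 × 5.523 = 4.639.
z_β = 4.639 − 2.576 = 2.063.
Power = Φ(2.063) = 0.980.

power ≈ 0.98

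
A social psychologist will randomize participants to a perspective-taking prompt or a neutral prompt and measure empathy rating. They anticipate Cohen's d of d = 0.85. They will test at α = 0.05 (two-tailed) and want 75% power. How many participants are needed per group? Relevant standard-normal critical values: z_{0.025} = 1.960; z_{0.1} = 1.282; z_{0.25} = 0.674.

For two independent groups with equal n: n = 2·((z_{α/2} + z_β) / d)².
z_{α/2} + z_β = 1.960 + 0.674 = 2.634.
n = 2 × (2.634 / 0.85)² = 2 × 3.099² = 2 × 9.60 = 19.2.
Round up to the next whole participant.

n = 20 per group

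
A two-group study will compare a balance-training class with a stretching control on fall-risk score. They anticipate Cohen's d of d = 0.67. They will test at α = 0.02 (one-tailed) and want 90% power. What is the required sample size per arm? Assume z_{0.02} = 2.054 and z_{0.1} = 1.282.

n = 50 per group

For two independent groups with equal n: n = 2·((z_{α} + z_β) / d)².
z_{α} + z_β = 2.054 + 1.282 = 3.336.
n = 2 × (3.336 / 0.67)² = 2 × 4.979² = 2 × 24.79 = 49.6.
Round up to the next whole participant.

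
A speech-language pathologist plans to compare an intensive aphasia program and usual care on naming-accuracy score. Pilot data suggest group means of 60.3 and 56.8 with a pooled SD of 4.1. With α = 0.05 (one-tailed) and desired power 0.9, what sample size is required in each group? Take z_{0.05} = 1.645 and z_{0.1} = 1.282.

Cohen's d = |M₁ − M₂| / SD_pooled = |60.3 − 56.8| / 4.1 = 3.5 / 4.1 = 0.854.
For two independent groups with equal n: n = 2·((z_{α} + z_β) / d)².
z_{α} + z_β = 1.645 + 1.282 = 2.927.
n = 2 × (2.927 / 0.854)² = 2 × 3.427² = 2 × 11.75 = 23.5.
Round up to the next whole participant.

n = 24 per group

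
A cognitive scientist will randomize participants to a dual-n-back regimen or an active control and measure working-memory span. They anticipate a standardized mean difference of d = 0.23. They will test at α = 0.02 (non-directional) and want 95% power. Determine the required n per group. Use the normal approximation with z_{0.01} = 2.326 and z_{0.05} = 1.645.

n = 597 per group

For two independent groups with equal n: n = 2·((z_{α/2} + z_β) / d)².
z_{α/2} + z_β = 2.326 + 1.645 = 3.971.
n = 2 × (3.971 / 0.23)² = 2 × 17.265² = 2 × 298.09 = 596.2.
Round up to the next whole participant.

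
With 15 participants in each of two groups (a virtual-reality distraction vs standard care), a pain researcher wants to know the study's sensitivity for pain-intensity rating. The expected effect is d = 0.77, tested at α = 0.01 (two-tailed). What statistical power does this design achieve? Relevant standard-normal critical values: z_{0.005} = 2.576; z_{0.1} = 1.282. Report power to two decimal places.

For two equal groups, power = Φ(d·√(n/2) − z_{α/2}).
d·√(n/2) = 0.77 × √(15/2) = 0.77 × 2.739 = 2.109.
z_β = 2.109 − 2.576 = -0.467.
Power = Φ(-0.467) = 0.320.

power ≈ 0.32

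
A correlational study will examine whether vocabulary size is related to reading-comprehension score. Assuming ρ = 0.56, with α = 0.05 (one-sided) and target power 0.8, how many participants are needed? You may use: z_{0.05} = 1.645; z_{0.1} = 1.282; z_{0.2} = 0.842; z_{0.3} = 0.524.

n = 19

Fisher's z: C = ½·ln((1+r)/(1−r)) = ½·ln(3.5455) = 0.6328.
n = ((z_{α} + z_β)/C)² + 3.
(1.645 + 0.842) / 0.6328 = 2.487 / 0.6328 = 3.930.
n = 3.930² + 3 = 15.45 + 3 = 18.4.
Round up.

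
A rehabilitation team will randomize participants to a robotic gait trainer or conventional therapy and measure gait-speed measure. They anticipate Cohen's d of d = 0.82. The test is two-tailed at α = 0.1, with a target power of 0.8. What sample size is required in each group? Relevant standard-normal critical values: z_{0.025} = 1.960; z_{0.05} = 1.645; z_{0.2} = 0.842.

n = 19 per group

For two independent groups with equal n: n = 2·((z_{α/2} + z_β) / d)².
z_{α/2} + z_β = 1.645 + 0.842 = 2.487.
n = 2 × (2.487 / 0.82)² = 2 × 3.033² = 2 × 9.20 = 18.4.
Round up to the next whole participant.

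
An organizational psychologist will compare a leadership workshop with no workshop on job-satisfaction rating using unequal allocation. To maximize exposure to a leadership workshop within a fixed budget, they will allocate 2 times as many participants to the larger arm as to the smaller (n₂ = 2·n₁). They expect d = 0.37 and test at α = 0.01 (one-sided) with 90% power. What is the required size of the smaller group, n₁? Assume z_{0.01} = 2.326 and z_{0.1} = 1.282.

n₁ = 143

With allocation ratio k = n₂/n₁ = 2, Var(x̄₁−x̄₂) = σ²(1/n₁ + 1/(k·n₁)) = σ²·(k+1)/(k·n₁).
So n₁ = (1 + 1/k)·((z_{α} + z_β)/d)² = 1.500 × (3.608/0.37)².
n₁ = 1.500 × 95.09 = 142.6.
Round up: n₁ = 143, giving n₂ = 2 × 143 = 286.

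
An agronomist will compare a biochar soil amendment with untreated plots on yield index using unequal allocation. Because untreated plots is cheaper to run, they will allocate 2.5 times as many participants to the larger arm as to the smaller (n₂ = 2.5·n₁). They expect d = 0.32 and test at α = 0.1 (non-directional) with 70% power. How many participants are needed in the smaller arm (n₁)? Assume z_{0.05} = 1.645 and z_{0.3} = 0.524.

n₁ = 65

With allocation ratio k = n₂/n₁ = 2.5, Var(x̄₁−x̄₂) = σ²(1/n₁ + 1/(k·n₁)) = σ²·(k+1)/(k·n₁).
So n₁ = (1 + 1/k)·((z_{α/2} + z_β)/d)² = 1.400 × (2.169/0.32)².
n₁ = 1.400 × 45.94 = 64.3.
Round up: n₁ = 65, giving n₂ = ⌈2.5 × 65⌉ = ⌈162.5⌉ = 163.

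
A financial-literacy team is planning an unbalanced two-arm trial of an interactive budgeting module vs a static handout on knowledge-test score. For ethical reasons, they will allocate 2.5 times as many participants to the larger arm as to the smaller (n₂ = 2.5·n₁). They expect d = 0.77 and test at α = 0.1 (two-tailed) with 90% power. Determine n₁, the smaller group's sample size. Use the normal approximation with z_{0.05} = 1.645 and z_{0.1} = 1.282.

With allocation ratio k = n₂/n₁ = 2.5, Var(x̄₁−x̄₂) = σ²(1/n₁ + 1/(k·n₁)) = σ²·(k+1)/(k·n₁).
So n₁ = (1 + 1/k)·((z_{α/2} + z_β)/d)² = 1.400 × (2.927/0.77)².
n₁ = 1.400 × 14.45 = 20.2.
Round up: n₁ = 21, giving n₂ = ⌈2.5 × 21⌉ = ⌈52.5⌉ = 53.

n₁ = 21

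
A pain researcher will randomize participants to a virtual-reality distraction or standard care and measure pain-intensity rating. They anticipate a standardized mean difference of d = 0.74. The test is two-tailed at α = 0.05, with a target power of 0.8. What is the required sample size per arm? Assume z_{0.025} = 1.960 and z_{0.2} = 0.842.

For two independent groups with equal n: n = 2·((z_{α/2} + z_β) / d)².
z_{α/2} + z_β = 1.960 + 0.842 = 2.802.
n = 2 × (2.802 / 0.74)² = 2 × 3.786² = 2 × 14.34 = 28.7.
Round up to the next whole participant.

n = 29 per group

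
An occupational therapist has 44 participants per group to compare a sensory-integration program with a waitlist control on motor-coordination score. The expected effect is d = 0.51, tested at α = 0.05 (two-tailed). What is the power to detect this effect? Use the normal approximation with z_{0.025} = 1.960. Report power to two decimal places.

power ≈ 0.67

For two equal groups, power = Φ(d·√(n/2) − z_{α/2}).
d·√(n/2) = 0.51 × √(44/2) = 0.51 × 4.690 = 2.392.
z_β = 2.392 − 1.960 = 0.432.
Power = Φ(0.432) = 0.667.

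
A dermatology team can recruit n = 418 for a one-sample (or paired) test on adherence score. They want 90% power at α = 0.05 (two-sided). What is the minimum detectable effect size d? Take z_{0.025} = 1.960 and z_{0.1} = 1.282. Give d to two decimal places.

d_min ≈ 0.16

For a single sample (or paired design) of n = 418: d_min = (z_{α/2} + z_β)/√n.
z-sum = 1.960 + 1.282 = 3.242.
d_min = 3.242 / √418 = 3.242 / 20.445 = 0.159.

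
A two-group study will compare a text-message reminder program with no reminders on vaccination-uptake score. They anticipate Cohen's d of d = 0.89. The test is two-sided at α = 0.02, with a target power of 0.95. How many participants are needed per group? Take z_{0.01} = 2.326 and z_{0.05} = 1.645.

For two independent groups with equal n: n = 2·((z_{α/2} + z_β) / d)².
z_{α/2} + z_β = 2.326 + 1.645 = 3.971.
n = 2 × (3.971 / 0.89)² = 2 × 4.462² = 2 × 19.91 = 39.8.
Round up to the next whole participant.

n = 40 per group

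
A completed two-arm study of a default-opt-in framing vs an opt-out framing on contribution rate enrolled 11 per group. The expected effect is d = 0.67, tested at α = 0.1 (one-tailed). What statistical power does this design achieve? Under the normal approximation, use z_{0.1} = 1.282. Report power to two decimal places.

For two equal groups, power = Φ(d·√(n/2) − z_{α}).
d·√(n/2) = 0.67 × √(11/2) = 0.67 × 2.345 = 1.571.
z_β = 1.571 − 1.282 = 0.289.
Power = Φ(0.289) = 0.614.

power ≈ 0.61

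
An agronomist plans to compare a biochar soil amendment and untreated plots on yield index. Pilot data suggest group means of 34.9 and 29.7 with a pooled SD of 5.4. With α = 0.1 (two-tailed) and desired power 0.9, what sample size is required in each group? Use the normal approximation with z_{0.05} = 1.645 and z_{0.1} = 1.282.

Cohen's d = |M₁ − M₂| / SD_pooled = |34.9 − 29.7| / 5.4 = 5.2 / 5.4 = 0.963.
For two independent groups with equal n: n = 2·((z_{α/2} + z_β) / d)².
z_{α/2} + z_β = 1.645 + 1.282 = 2.927.
n = 2 × (2.927 / 0.963)² = 2 × 3.039² = 2 × 9.24 = 18.5.
Round up to the next whole participant.

n = 19 per group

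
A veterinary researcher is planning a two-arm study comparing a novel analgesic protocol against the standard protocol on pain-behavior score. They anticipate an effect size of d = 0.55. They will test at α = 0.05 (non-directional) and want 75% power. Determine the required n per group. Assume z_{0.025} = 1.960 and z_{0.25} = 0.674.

For two independent groups with equal n: n = 2·((z_{α/2} + z_β) / d)².
z_{α/2} + z_β = 1.960 + 0.674 = 2.634.
n = 2 × (2.634 / 0.55)² = 2 × 4.789² = 2 × 22.94 = 45.9.
Round up to the next whole participant.

n = 46 per group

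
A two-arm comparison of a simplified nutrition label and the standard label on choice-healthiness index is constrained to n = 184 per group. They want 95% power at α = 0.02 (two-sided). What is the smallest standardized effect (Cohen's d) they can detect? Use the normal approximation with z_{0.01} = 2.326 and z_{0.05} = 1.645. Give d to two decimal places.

d_min ≈ 0.41

For two independent groups of n = 184 each: d_min = (z_{α/2} + z_β)·√(2/n).
z-sum = 2.326 + 1.645 = 3.971.
d_min = 3.971 × √(2/184) = 3.971 × 0.1043 = 0.414.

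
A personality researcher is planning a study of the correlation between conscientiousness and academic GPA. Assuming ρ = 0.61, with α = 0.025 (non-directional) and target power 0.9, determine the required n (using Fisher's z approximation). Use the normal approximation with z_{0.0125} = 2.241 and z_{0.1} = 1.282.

n = 28

Fisher's z: C = ½·ln((1+r)/(1−r)) = ½·ln(4.1282) = 0.7089.
n = ((z_{α/2} + z_β)/C)² + 3.
(2.241 + 1.282) / 0.7089 = 3.523 / 0.7089 = 4.970.
n = 4.970² + 3 = 24.70 + 3 = 27.7.
Round up.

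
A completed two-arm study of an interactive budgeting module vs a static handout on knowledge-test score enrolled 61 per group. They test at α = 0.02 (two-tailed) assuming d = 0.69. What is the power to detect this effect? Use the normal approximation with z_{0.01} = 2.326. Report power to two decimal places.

power ≈ 0.93

For two equal groups, power = Φ(d·√(n/2) − z_{α/2}).
d·√(n/2) = 0.69 × √(61/2) = 0.69 × 5.523 = 3.811.
z_β = 3.811 − 2.326 = 1.485.
Power = Φ(1.485) = 0.931.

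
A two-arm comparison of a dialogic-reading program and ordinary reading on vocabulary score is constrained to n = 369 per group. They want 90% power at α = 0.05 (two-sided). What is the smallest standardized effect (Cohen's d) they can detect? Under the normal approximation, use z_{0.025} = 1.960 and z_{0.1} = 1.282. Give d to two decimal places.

For two independent groups of n = 369 each: d_min = (z_{α/2} + z_β)·√(2/n).
z-sum = 1.960 + 1.282 = 3.242.
d_min = 3.242 × √(2/369) = 3.242 × 0.0736 = 0.239.

d_min ≈ 0.24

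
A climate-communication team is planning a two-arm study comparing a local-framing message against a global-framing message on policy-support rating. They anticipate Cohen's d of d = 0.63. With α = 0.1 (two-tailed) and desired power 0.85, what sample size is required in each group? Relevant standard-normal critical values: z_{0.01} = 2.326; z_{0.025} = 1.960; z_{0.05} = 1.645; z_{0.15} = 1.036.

For two independent groups with equal n: n = 2·((z_{α/2} + z_β) / d)².
z_{α/2} + z_β = 1.645 + 1.036 = 2.681.
n = 2 × (2.681 / 0.63)² = 2 × 4.256² = 2 × 18.11 = 36.2.
Round up to the next whole participant.

n = 37 per group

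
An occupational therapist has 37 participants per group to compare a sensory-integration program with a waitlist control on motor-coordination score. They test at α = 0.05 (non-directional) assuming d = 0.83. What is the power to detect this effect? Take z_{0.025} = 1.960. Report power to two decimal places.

For two equal groups, power = Φ(d·√(n/2) − z_{α/2}).
d·√(n/2) = 0.83 × √(37/2) = 0.83 × 4.301 = 3.570.
z_β = 3.570 − 1.960 = 1.610.
Power = Φ(1.610) = 0.946.

power ≈ 0.95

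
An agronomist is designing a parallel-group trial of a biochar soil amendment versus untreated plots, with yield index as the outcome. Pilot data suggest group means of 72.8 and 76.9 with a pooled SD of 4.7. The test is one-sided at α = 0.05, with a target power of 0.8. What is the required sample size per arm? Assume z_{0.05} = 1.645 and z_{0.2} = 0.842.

n = 17 per group

Cohen's d = |M₁ − M₂| / SD_pooled = |72.8 − 76.9| / 4.7 = 4.1 / 4.7 = 0.872.
For two independent groups with equal n: n = 2·((z_{α} + z_β) / d)².
z_{α} + z_β = 1.645 + 0.842 = 2.487.
n = 2 × (2.487 / 0.872)² = 2 × 2.852² = 2 × 8.13 = 16.3.
Round up to the next whole participant.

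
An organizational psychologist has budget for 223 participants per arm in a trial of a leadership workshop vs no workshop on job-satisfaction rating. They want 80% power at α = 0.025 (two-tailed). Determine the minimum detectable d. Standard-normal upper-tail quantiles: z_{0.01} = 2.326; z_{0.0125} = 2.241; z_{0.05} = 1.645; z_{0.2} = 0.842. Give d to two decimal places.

d_min ≈ 0.29

For two independent groups of n = 223 each: d_min = (z_{α/2} + z_β)·√(2/n).
z-sum = 2.241 + 0.842 = 3.083.
d_min = 3.083 × √(2/223) = 3.083 × 0.0947 = 0.292.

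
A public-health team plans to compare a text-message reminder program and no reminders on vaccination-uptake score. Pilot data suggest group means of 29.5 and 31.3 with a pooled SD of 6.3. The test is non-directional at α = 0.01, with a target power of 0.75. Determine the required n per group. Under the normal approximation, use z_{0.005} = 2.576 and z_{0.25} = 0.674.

Cohen's d = |M₁ − M₂| / SD_pooled = |29.5 − 31.3| / 6.3 = 1.8 / 6.3 = 0.286.
For two independent groups with equal n: n = 2·((z_{α/2} + z_β) / d)².
z_{α/2} + z_β = 2.576 + 0.674 = 3.250.
n = 2 × (3.250 / 0.286)² = 2 × 11.364² = 2 × 129.13 = 258.3.
Round up to the next whole participant.

n = 259 per group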